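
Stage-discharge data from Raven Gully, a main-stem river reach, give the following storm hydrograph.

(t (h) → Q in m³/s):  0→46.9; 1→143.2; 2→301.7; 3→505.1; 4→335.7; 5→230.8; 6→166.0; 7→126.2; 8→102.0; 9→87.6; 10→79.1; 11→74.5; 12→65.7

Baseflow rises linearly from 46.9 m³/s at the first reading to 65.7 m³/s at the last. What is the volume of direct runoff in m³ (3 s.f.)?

V ≈ 5.52 × 10^6 m³

Direct-runoff ordinates (Q − Q_b): 0.00, 94.73, 251.67, 453.50, 282.53, 176.07, 109.70, 68.33, 42.57, 26.60, 16.53, 10.37, 0.00 m³/s.
ΣQ_DR = 1533 m³/s.
With Δt = 1 h = 3600 s, V = ΣQ_DR · Δt = 1533 × 3600 = 5.52 × 10^6 m³.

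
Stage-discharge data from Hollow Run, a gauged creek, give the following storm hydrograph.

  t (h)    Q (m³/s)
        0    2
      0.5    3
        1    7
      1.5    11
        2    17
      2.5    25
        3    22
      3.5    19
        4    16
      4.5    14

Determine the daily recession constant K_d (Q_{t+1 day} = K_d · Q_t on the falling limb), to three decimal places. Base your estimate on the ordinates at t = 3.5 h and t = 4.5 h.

Between t = 3.5 h and t = 4.5 h the flow falls from 19 to 14 m³/s over 2×0.5 h = 1 h.
Per-interval ratio K = (14/19)^(1/2) = 0.8584; K_d = K^(24/0.5) = 0.001.

K_d ≈ 0.001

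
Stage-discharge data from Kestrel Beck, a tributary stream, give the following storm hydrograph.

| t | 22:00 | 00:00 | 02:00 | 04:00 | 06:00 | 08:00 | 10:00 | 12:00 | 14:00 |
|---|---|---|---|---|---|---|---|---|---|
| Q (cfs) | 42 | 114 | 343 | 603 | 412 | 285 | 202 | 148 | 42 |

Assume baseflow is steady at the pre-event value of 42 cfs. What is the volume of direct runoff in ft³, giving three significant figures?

Direct-runoff ordinates (Q − Q_b): 0.0, 72.0, 301.0, 561.0, 370.0, 243.0, 160.0, 106.0, 0.0 cfs.
ΣQ_DR = 1813 cfs.
With Δt = 2 h = 7200 s, V = ΣQ_DR · Δt = 1813 × 7200 = 1.31 × 10^7 ft³.

V ≈ 1.31 × 10^7 ft³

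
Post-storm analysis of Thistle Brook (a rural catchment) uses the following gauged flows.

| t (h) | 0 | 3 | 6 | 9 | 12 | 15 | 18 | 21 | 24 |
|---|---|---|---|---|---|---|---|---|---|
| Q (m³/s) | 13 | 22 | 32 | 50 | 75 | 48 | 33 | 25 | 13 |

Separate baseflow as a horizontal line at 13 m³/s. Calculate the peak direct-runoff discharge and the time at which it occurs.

Subtracting baseflow gives direct-runoff ordinates: 0.0, 9.0, 19.0, 37.0, 62.0, 35.0, 20.0, 12.0, 0.0 m³/s.
The maximum is 62.0 m³/s, occurring at the reading for t = 12 h.

Q_p = 62.0 m³/s at t = 12 h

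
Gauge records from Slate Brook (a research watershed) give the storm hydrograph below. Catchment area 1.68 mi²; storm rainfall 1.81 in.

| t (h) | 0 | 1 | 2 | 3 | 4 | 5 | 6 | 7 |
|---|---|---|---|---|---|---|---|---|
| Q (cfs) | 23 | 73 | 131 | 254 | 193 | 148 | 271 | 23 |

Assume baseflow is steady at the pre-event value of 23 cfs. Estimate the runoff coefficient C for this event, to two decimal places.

C ≈ 0.47

ΣQ_DR = 932.0 cfs; V = ΣQ_DR·Δt = 3.355 × 10^6 ft³.
Runoff depth d = V / A = 0.8597 in.
C = d / P = 0.8597 / 1.81 = 0.47.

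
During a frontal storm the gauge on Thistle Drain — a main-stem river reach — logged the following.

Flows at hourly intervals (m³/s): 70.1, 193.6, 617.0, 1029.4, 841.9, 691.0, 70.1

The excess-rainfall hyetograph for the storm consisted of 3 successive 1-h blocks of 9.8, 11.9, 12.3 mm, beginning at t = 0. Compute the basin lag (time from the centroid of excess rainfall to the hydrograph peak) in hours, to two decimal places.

Centroid of excess rainfall: t_c = Σ P_i·t̄_i / ΣP_i = 1.5735 h (block centres at 0.5, 1.5, 2.5 h).
Hydrograph peak occurs at t = 3 h, so basin lag t_L = 3 − 1.5735 = 1.43 h.

t_L ≈ 1.43 h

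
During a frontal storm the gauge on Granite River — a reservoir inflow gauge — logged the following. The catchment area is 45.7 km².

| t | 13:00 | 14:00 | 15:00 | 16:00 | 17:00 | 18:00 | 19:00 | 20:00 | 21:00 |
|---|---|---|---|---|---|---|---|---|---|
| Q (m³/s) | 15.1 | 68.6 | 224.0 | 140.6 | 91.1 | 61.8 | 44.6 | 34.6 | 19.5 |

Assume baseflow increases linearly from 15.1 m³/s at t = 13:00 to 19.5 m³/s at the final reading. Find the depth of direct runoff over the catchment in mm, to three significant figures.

d ≈ 42.9 mm

Direct runoff: 0.00, 52.95, 207.80, 123.85, 73.80, 43.95, 26.20, 15.65, 0.00 m³/s; ΣQ_DR = 544.2 m³/s.
V = ΣQ_DR · Δt = 544.2 × 3600 s = 1.959 × 10^6 m³.
Over A = 45.7 km², depth = V / A = 42.9 mm.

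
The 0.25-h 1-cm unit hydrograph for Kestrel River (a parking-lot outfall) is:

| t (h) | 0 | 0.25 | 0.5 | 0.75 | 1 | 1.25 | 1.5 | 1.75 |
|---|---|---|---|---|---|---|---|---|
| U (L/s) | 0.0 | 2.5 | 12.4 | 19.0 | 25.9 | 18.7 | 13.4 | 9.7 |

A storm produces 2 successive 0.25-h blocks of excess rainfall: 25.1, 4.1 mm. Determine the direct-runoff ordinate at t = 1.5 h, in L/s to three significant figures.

Q ≈ 41.3 L/s

By discrete convolution, Q_j = Σ (P_i / 10 mm) · U_{j−i}.
At t = 1.5 h (j=6): Q = (25.1/10)·13.4 + (4.1/10)·18.7 = 41.3 L/s.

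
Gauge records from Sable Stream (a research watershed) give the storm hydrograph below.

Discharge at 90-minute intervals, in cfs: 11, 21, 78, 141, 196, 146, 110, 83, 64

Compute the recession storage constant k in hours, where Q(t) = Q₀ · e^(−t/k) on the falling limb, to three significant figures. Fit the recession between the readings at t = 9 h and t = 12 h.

On the falling limb, Q drops from 110 to 64 cfs between t = 9 h and t = 12 h (Δt = 3 h).
k = −Δt / ln(Q₂/Q₁) = −3 / ln(64/110) = 5.54 h.

k ≈ 5.54 h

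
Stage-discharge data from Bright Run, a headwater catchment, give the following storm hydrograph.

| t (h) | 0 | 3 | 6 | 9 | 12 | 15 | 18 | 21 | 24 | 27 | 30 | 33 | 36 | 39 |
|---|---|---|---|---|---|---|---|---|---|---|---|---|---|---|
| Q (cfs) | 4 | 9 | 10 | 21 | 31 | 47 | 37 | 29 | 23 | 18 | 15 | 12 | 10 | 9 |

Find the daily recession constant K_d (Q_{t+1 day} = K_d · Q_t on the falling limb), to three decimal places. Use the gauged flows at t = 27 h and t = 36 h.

K_d ≈ 0.209

Between t = 27 h and t = 36 h the flow falls from 18 to 10 cfs over 3×3 h = 9 h.
Per-interval ratio K = (10/18)^(1/3) = 0.8221; K_d = K^(24/3) = 0.209.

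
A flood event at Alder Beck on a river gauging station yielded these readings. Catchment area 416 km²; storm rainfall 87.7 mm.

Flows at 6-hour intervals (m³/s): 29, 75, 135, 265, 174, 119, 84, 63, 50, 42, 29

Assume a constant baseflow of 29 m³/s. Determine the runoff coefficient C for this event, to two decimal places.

ΣQ_DR = 746.0 m³/s; V = ΣQ_DR·Δt = 1.611 × 10^7 m³.
Runoff depth d = V / A = 38.73 mm.
C = d / P = 38.73 / 87.7 = 0.44.

C ≈ 0.44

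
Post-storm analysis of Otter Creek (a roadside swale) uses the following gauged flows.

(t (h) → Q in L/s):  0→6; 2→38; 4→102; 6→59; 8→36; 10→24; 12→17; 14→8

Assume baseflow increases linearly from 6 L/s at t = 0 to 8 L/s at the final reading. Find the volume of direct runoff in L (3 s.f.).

Direct-runoff ordinates (Q − Q_b): 0.00, 31.71, 95.43, 52.14, 28.86, 16.57, 9.29, 0.00 L/s.
ΣQ_DR = 234.0 L/s.
With Δt = 2 h = 7200 s, V = ΣQ_DR · Δt = 234.0 × 7200 = 1.68 × 10^6 L.

V ≈ 1.68 × 10^6 L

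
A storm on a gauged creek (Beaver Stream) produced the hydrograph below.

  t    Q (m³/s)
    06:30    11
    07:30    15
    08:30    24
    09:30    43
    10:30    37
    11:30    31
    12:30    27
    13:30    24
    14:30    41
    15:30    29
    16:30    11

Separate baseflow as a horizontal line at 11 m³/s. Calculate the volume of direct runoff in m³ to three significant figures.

Direct-runoff ordinates (Q − Q_b): 0.0, 4.0, 13.0, 32.0, 26.0, 20.0, 16.0, 13.0, 30.0, 18.0, 0.0 m³/s.
ΣQ_DR = 172.0 m³/s.
With Δt = 1 h = 3600 s, V = ΣQ_DR · Δt = 172.0 × 3600 = 6.19 × 10^5 m³.

V ≈ 6.19 × 10^5 m³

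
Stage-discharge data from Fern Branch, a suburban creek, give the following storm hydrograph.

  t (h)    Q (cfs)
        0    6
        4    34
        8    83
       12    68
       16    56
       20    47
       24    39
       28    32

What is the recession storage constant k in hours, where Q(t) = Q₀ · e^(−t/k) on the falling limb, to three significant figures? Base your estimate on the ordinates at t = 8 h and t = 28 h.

k ≈ 21.0 h

On the falling limb, Q drops from 83 to 32 cfs between t = 8 h and t = 28 h (Δt = 20 h).
k = −Δt / ln(Q₂/Q₁) = −20 / ln(32/83) = 21.0 h.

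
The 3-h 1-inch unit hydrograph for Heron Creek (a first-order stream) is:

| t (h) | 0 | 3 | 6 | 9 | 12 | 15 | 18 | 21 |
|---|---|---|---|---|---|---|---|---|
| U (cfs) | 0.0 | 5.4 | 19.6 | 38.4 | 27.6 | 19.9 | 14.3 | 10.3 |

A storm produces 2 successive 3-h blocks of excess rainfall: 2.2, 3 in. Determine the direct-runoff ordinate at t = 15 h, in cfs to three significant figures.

Q ≈ 127 cfs

By discrete convolution, Q_j = Σ (P_i / 1 in) · U_{j−i}.
At t = 15 h (j=5): Q = (2.2/1)·19.9 + (3/1)·27.6 = 127 cfs.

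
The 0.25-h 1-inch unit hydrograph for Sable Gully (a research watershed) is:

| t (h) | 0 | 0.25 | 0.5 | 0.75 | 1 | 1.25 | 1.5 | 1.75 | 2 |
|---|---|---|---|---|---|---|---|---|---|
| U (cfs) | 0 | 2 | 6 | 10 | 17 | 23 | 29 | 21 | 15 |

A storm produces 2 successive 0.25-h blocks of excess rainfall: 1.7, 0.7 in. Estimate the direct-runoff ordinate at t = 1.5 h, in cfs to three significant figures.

Q ≈ 65.4 cfs

By discrete convolution, Q_j = Σ (P_i / 1 in) · U_{j−i}.
At t = 1.5 h (j=6): Q = (1.7/1)·29 + (0.7/1)·23 = 65.4 cfs.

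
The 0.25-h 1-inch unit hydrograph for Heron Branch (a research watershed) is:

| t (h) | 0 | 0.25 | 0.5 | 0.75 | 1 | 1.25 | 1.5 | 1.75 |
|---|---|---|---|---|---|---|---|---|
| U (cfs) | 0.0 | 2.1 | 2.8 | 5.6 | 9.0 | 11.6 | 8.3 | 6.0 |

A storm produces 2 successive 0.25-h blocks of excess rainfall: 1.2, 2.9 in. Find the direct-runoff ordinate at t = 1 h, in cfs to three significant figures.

Q ≈ 27.0 cfs

By discrete convolution, Q_j = Σ (P_i / 1 in) · U_{j−i}.
At t = 1 h (j=4): Q = (1.2/1)·9.0 + (2.9/1)·5.6 = 27.0 cfs.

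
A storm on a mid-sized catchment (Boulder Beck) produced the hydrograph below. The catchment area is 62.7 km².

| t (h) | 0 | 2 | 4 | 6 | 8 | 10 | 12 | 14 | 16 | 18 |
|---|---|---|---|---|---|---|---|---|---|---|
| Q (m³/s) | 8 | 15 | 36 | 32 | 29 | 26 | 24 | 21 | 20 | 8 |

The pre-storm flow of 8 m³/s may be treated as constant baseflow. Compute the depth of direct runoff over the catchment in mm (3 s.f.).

d ≈ 16.0 mm

Direct runoff: 0.0, 7.0, 28.0, 24.0, 21.0, 18.0, 16.0, 13.0, 12.0, 0.0 m³/s; ΣQ_DR = 139.0 m³/s.
V = ΣQ_DR · Δt = 139.0 × 7200 s = 1.001 × 10^6 m³.
Over A = 62.7 km², depth = V / A = 16.0 mm.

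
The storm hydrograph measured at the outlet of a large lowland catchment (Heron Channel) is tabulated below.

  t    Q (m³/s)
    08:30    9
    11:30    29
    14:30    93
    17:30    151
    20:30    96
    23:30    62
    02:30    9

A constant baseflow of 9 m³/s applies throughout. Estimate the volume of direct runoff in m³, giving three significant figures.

V ≈ 4.17 × 10^6 m³

Direct-runoff ordinates (Q − Q_b): 0.0, 20.0, 84.0, 142.0, 87.0, 53.0, 0.0 m³/s.
ΣQ_DR = 386.0 m³/s.
With Δt = 3 h = 10800 s, V = ΣQ_DR · Δt = 386.0 × 10800 = 4.17 × 10^6 m³.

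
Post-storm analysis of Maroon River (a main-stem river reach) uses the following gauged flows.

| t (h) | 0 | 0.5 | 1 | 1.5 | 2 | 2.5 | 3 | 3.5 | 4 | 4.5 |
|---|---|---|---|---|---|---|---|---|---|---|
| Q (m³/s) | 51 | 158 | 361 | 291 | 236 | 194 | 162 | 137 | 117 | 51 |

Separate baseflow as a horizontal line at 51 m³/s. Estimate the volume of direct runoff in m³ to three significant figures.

Direct-runoff ordinates (Q − Q_b): 0.0, 107.0, 310.0, 240.0, 185.0, 143.0, 111.0, 86.0, 66.0, 0.0 m³/s.
ΣQ_DR = 1248 m³/s.
With Δt = 0.5 h = 1800 s, V = ΣQ_DR · Δt = 1248 × 1800 = 2.25 × 10^6 m³.

V ≈ 2.25 × 10^6 m³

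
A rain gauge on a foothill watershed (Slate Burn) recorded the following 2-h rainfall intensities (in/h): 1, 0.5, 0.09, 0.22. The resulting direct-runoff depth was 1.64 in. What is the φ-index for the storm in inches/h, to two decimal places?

φ ≈ 0.34 in/h

Only the 2 blocks with intensity above φ contribute runoff: 1, 0.5 in/h.
Σ(I−φ)·Δt = d  ⇒  (1+0.5 − 2φ)·2 = 1.64
φ = (1.500 − 1.64/2) / 2 = 0.34 in/h.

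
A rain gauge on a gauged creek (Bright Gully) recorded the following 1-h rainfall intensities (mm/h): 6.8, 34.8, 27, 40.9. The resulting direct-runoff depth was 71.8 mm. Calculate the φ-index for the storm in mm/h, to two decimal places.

φ ≈ 10.30 mm/h

Only the 3 blocks with intensity above φ contribute runoff: 34.8, 27, 40.9 mm/h.
Σ(I−φ)·Δt = d  ⇒  (34.8+27+40.9 − 3φ)·1 = 71.8
φ = (102.7 − 71.8/1) / 3 = 10.30 mm/h.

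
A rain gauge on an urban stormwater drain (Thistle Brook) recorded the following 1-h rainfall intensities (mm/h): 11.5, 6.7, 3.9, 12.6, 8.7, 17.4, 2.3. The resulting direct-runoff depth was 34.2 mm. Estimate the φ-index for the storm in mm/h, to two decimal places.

φ ≈ 4.54 mm/h

Only the 5 blocks with intensity above φ contribute runoff: 11.5, 6.7, 12.6, 8.7, 17.4 mm/h.
Σ(I−φ)·Δt = d  ⇒  (11.5+6.7+12.6+8.7+17.4 − 5φ)·1 = 34.2
φ = (56.90 − 34.2/1) / 5 = 4.54 mm/h.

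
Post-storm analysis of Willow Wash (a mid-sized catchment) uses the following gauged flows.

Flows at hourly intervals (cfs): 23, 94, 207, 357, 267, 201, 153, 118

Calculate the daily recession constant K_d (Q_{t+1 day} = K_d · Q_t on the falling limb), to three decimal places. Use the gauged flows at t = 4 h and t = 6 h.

K_d ≈ 0.001

Between t = 4 h and t = 6 h the flow falls from 267 to 153 cfs over 2×1 h = 2 h.
Per-interval ratio K = (153/267)^(1/2) = 0.7570; K_d = K^(24/1) = 0.001.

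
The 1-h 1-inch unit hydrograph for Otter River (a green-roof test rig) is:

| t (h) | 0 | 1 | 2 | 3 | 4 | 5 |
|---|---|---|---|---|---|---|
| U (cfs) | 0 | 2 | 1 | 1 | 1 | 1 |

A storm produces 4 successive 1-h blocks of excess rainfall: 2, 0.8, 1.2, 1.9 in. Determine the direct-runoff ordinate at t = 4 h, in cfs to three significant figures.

By discrete convolution, Q_j = Σ (P_i / 1 in) · U_{j−i}.
At t = 4 h (j=4): Q = (2/1)·1 + (0.8/1)·1 + (1.2/1)·1 + (1.9/1)·2 = 7.80 cfs.

Q ≈ 7.80 cfs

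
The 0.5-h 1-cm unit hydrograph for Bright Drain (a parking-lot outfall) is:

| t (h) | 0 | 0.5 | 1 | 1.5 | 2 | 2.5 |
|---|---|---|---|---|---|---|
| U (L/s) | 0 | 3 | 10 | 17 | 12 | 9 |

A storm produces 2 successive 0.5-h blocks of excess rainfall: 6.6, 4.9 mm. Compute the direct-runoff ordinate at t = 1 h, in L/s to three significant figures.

By discrete convolution, Q_j = Σ (P_i / 10 mm) · U_{j−i}.
At t = 1 h (j=2): Q = (6.6/10)·10 + (4.9/10)·3 = 8.07 L/s.

Q ≈ 8.07 L/s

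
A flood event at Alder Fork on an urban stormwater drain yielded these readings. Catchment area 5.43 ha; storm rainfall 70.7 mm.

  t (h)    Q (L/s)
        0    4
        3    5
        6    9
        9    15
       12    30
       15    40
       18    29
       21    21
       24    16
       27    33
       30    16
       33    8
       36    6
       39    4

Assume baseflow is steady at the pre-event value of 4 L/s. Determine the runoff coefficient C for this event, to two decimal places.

C ≈ 0.51

ΣQ_DR = 180.0 L/s; V = ΣQ_DR·Δt = 1.944 × 10^6 L.
Runoff depth d = V / A = 35.80 mm.
C = d / P = 35.80 / 70.7 = 0.51.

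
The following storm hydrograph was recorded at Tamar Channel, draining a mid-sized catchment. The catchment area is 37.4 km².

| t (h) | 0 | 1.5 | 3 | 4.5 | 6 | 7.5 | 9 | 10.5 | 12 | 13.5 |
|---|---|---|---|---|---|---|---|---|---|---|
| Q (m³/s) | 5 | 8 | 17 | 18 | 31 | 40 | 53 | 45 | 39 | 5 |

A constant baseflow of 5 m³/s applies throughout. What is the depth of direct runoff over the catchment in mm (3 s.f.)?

d ≈ 30.5 mm

Direct runoff: 0.0, 3.0, 12.0, 13.0, 26.0, 35.0, 48.0, 40.0, 34.0, 0.0 m³/s; ΣQ_DR = 211.0 m³/s.
V = ΣQ_DR · Δt = 211.0 × 5400 s = 1.139 × 10^6 m³.
Over A = 37.4 km², depth = V / A = 30.5 mm.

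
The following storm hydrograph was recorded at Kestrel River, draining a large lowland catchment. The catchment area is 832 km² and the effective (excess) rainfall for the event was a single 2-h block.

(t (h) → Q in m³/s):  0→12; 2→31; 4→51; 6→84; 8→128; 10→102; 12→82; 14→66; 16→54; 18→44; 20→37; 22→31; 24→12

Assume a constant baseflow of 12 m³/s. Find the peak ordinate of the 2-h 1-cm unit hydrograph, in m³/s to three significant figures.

U_p ≈ 232 m³/s

Direct runoff: 0.0, 19.0, 39.0, 72.0, 116.0, 90.0, 70.0, 54.0, 42.0, 32.0, 25.0, 19.0, 0.0 m³/s; ΣQ_DR = 578.0 m³/s, peak = 116.0 m³/s.
Runoff depth d = ΣQ_DR·Δt / A = 578.0 × 7200 / (832 km²) = 5.002 mm.
The 1-cm UH is the DRH scaled by (10 mm)/d, so U_p = 116.0 × 10/5.002 = 232 m³/s.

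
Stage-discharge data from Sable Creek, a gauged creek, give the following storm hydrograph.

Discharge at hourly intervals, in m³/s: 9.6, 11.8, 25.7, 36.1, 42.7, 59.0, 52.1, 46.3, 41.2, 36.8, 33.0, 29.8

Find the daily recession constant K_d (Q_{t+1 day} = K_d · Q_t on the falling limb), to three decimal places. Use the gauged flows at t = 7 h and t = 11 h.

K_d ≈ 0.071

Between t = 7 h and t = 11 h the flow falls from 46.3 to 29.8 m³/s over 4×1 h = 4 h.
Per-interval ratio K = (29.8/46.3)^(1/4) = 0.8957; K_d = K^(24/1) = 0.071.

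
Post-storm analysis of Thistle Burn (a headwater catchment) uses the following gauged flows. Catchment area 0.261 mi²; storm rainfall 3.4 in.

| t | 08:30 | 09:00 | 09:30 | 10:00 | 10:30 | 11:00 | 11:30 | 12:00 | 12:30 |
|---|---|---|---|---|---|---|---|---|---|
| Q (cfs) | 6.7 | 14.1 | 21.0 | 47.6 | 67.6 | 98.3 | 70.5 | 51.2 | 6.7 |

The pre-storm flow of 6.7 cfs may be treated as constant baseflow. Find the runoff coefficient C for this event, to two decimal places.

C ≈ 0.28

ΣQ_DR = 323.4 cfs; V = ΣQ_DR·Δt = 5.821 × 10^5 ft³.
Runoff depth d = V / A = 0.9600 in.
C = d / P = 0.9600 / 3.4 = 0.28.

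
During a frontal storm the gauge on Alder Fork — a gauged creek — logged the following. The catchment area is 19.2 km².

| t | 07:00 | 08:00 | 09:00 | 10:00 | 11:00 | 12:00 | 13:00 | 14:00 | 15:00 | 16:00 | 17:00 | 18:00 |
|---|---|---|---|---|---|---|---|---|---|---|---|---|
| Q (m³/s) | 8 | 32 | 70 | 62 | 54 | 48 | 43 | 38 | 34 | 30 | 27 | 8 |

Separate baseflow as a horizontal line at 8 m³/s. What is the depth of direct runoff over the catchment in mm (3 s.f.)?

d ≈ 67.1 mm

Direct runoff: 0.0, 24.0, 62.0, 54.0, 46.0, 40.0, 35.0, 30.0, 26.0, 22.0, 19.0, 0.0 m³/s; ΣQ_DR = 358.0 m³/s.
V = ΣQ_DR · Δt = 358.0 × 3600 s = 1.289 × 10^6 m³.
Over A = 19.2 km², depth = V / A = 67.1 mm.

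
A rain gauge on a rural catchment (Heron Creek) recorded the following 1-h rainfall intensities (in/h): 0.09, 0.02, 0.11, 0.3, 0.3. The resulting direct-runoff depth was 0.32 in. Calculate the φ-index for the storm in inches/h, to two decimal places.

φ ≈ 0.14 in/h

Only the 2 blocks with intensity above φ contribute runoff: 0.3, 0.3 in/h.
Σ(I−φ)·Δt = d  ⇒  (0.3+0.3 − 2φ)·1 = 0.32
φ = (0.6000 − 0.32/1) / 2 = 0.14 in/h.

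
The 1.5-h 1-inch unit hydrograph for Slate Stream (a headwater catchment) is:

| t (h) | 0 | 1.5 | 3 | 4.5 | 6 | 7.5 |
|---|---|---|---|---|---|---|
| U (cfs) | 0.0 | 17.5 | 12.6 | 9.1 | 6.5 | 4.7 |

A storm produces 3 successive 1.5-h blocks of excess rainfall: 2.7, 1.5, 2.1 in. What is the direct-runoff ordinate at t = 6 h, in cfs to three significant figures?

By discrete convolution, Q_j = Σ (P_i / 1 in) · U_{j−i}.
At t = 6 h (j=4): Q = (2.7/1)·6.5 + (1.5/1)·9.1 + (2.1/1)·12.6 = 57.7 cfs.

Q ≈ 57.7 cfs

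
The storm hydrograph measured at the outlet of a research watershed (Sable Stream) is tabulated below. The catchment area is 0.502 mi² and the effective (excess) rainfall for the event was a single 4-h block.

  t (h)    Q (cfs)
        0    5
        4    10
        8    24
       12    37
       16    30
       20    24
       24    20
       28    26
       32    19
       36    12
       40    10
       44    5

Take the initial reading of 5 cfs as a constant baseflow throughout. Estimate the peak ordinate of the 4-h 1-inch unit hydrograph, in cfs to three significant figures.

Direct runoff: 0.0, 5.0, 19.0, 32.0, 25.0, 19.0, 15.0, 21.0, 14.0, 7.0, 5.0, 0.0 cfs; ΣQ_DR = 162.0 cfs, peak = 32.0 cfs.
Runoff depth d = ΣQ_DR·Δt / A = 162.0 × 14400 / (0.502 mi²) = 2.000 in.
The 1-inch UH is the DRH scaled by (1 in)/d, so U_p = 32.0 × 1/2.000 = 16.0 cfs.

U_p ≈ 16.0 cfs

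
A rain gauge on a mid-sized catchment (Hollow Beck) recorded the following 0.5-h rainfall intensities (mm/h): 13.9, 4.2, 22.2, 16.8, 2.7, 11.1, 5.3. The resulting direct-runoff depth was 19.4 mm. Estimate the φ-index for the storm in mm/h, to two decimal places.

Only the 4 blocks with intensity above φ contribute runoff: 13.9, 22.2, 16.8, 11.1 mm/h.
Σ(I−φ)·Δt = d  ⇒  (13.9+22.2+16.8+11.1 − 4φ)·0.5 = 19.4
φ = (64.00 − 19.4/0.5) / 4 = 6.30 mm/h.

φ ≈ 6.30 mm/h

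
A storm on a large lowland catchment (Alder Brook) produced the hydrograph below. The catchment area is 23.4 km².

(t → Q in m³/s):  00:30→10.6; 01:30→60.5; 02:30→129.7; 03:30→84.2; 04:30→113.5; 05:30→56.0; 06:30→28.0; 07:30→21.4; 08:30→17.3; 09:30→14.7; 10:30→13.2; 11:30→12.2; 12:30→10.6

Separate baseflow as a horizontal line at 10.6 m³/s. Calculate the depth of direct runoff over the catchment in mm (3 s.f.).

d ≈ 66.8 mm

Direct runoff: 0.0, 49.9, 119.1, 73.6, 102.9, 45.4, 17.4, 10.8, 6.7, 4.1, 2.6, 1.6, 0.0 m³/s; ΣQ_DR = 434.1 m³/s.
V = ΣQ_DR · Δt = 434.1 × 3600 s = 1.563 × 10^6 m³.
Over A = 23.4 km², depth = V / A = 66.8 mm.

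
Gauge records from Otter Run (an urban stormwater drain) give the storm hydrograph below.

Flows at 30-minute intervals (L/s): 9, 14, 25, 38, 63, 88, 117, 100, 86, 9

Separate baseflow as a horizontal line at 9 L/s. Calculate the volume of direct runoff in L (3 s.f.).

Direct-runoff ordinates (Q − Q_b): 0.0, 5.0, 16.0, 29.0, 54.0, 79.0, 108.0, 91.0, 77.0, 0.0 L/s.
ΣQ_DR = 459.0 L/s.
With Δt = 0.5 h = 1800 s, V = ΣQ_DR · Δt = 459.0 × 1800 = 8.26 × 10^5 L.

V ≈ 8.26 × 10^5 L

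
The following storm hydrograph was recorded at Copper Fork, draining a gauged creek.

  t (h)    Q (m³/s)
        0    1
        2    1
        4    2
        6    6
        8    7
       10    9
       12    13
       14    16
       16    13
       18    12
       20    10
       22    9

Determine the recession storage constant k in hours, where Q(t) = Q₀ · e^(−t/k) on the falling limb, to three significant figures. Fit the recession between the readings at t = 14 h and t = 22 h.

k ≈ 13.9 h

On the falling limb, Q drops from 16 to 9 m³/s between t = 14 h and t = 22 h (Δt = 8 h).
k = −Δt / ln(Q₂/Q₁) = −8 / ln(9/16) = 13.9 h.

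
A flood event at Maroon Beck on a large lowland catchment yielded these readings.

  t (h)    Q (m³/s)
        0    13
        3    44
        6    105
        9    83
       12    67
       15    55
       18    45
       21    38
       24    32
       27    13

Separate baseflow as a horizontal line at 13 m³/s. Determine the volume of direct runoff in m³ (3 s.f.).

V ≈ 3.94 × 10^6 m³

Direct-runoff ordinates (Q − Q_b): 0.0, 31.0, 92.0, 70.0, 54.0, 42.0, 32.0, 25.0, 19.0, 0.0 m³/s.
ΣQ_DR = 365.0 m³/s.
With Δt = 3 h = 10800 s, V = ΣQ_DR · Δt = 365.0 × 10800 = 3.94 × 10^6 m³.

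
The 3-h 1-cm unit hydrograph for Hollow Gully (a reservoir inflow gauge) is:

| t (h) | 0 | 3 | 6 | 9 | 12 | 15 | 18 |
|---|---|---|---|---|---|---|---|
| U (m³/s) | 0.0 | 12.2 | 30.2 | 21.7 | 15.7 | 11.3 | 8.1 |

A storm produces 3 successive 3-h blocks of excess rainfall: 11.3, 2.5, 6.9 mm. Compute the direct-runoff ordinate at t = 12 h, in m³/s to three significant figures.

By discrete convolution, Q_j = Σ (P_i / 10 mm) · U_{j−i}.
At t = 12 h (j=4): Q = (11.3/10)·15.7 + (2.5/10)·21.7 + (6.9/10)·30.2 = 44.0 m³/s.

Q ≈ 44.0 m³/s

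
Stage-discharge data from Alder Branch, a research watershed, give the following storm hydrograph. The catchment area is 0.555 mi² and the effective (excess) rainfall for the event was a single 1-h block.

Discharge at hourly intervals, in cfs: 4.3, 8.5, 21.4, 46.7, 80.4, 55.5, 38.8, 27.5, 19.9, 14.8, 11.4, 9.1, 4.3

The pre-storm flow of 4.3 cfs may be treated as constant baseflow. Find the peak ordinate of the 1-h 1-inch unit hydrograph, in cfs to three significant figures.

U_p ≈ 95.1 cfs

Direct runoff: 0.0, 4.2, 17.1, 42.4, 76.1, 51.2, 34.5, 23.2, 15.6, 10.5, 7.1, 4.8, 0.0 cfs; ΣQ_DR = 286.7 cfs, peak = 76.1 cfs.
Runoff depth d = ΣQ_DR·Δt / A = 286.7 × 3600 / (0.555 mi²) = 0.8005 in.
The 1-inch UH is the DRH scaled by (1 in)/d, so U_p = 76.1 × 1/0.8005 = 95.1 cfs.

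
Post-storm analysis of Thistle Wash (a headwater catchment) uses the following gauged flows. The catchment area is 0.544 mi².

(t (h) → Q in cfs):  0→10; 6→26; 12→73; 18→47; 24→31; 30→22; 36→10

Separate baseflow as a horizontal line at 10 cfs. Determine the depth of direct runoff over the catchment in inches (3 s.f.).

d ≈ 2.55 in

Direct runoff: 0.0, 16.0, 63.0, 37.0, 21.0, 12.0, 0.0 cfs; ΣQ_DR = 149.0 cfs.
V = ΣQ_DR · Δt = 149.0 × 21600 s = 3.218 × 10^6 ft³.
Over A = 0.544 mi², depth = V / A = 2.55 in.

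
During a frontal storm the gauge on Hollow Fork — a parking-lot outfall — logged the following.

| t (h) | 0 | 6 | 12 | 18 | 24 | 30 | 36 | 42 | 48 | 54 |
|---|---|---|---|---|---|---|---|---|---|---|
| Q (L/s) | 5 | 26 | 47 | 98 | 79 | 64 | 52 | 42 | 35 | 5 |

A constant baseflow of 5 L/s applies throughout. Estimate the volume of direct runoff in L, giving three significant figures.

V ≈ 8.70 × 10^6 L

Direct-runoff ordinates (Q − Q_b): 0.0, 21.0, 42.0, 93.0, 74.0, 59.0, 47.0, 37.0, 30.0, 0.0 L/s.
ΣQ_DR = 403.0 L/s.
With Δt = 6 h = 21600 s, V = ΣQ_DR · Δt = 403.0 × 21600 = 8.70 × 10^6 L.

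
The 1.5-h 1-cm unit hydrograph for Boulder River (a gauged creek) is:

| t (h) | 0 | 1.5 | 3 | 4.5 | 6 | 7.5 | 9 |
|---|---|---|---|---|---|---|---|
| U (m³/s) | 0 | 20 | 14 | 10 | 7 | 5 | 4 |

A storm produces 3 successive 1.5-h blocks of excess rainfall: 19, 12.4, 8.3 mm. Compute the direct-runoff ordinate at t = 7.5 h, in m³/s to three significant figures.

By discrete convolution, Q_j = Σ (P_i / 10 mm) · U_{j−i}.
At t = 7.5 h (j=5): Q = (19/10)·5 + (12.4/10)·7 + (8.3/10)·10 = 26.5 m³/s.

Q ≈ 26.5 m³/s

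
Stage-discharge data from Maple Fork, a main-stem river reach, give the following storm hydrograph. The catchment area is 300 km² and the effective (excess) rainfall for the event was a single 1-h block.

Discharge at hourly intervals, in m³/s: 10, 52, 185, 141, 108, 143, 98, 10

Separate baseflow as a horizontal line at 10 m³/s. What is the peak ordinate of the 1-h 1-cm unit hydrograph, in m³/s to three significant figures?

U_p ≈ 219 m³/s

Direct runoff: 0.0, 42.0, 175.0, 131.0, 98.0, 133.0, 88.0, 0.0 m³/s; ΣQ_DR = 667.0 m³/s, peak = 175.0 m³/s.
Runoff depth d = ΣQ_DR·Δt / A = 667.0 × 3600 / (300 km²) = 8.004 mm.
The 1-cm UH is the DRH scaled by (10 mm)/d, so U_p = 175.0 × 10/8.004 = 219 m³/s.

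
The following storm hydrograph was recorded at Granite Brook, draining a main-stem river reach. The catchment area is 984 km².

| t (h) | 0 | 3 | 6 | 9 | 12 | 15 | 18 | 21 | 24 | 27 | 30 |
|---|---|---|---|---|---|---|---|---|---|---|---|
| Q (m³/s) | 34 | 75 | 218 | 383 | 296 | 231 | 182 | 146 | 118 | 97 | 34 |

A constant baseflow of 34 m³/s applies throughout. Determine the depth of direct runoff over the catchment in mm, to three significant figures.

d ≈ 15.8 mm

Direct runoff: 0.0, 41.0, 184.0, 349.0, 262.0, 197.0, 148.0, 112.0, 84.0, 63.0, 0.0 m³/s; ΣQ_DR = 1440 m³/s.
V = ΣQ_DR · Δt = 1440 × 10800 s = 1.555 × 10^7 m³.
Over A = 984 km², depth = V / A = 15.8 mm.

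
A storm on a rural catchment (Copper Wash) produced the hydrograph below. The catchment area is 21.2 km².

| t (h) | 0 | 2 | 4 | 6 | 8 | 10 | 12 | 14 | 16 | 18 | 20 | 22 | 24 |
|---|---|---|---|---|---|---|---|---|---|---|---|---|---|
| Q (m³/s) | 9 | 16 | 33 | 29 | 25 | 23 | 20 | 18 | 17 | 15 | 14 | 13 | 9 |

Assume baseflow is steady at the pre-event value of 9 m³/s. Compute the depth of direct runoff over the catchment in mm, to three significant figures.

d ≈ 42.1 mm

Direct runoff: 0.0, 7.0, 24.0, 20.0, 16.0, 14.0, 11.0, 9.0, 8.0, 6.0, 5.0, 4.0, 0.0 m³/s; ΣQ_DR = 124.0 m³/s.
V = ΣQ_DR · Δt = 124.0 × 7200 s = 8.928 × 10^5 m³.
Over A = 21.2 km², depth = V / A = 42.1 mm.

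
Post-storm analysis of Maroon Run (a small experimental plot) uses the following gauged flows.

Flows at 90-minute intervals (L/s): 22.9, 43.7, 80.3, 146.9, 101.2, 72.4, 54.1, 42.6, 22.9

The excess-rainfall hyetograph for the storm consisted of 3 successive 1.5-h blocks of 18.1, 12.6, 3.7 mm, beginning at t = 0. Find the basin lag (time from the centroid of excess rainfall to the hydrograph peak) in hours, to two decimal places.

t_L ≈ 2.88 h

Centroid of excess rainfall: t_c = Σ P_i·t̄_i / ΣP_i = 1.6221 h (block centres at 0.75, 2.25, 3.75 h).
Hydrograph peak occurs at t = 4.5 h, so basin lag t_L = 4.5 − 1.6221 = 2.88 h.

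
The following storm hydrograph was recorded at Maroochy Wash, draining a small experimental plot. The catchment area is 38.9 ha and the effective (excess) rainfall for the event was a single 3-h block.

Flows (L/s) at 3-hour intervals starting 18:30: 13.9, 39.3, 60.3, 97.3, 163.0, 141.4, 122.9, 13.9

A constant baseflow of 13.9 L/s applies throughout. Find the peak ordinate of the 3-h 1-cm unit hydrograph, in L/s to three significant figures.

U_p ≈ 99.3 L/s

Direct runoff: 0.0, 25.4, 46.4, 83.4, 149.1, 127.5, 109.0, 0.0 L/s; ΣQ_DR = 540.8 L/s, peak = 149.1 L/s.
Runoff depth d = ΣQ_DR·Δt / A = 540.8 × 10800 / (38.9 ha) = 15.01 mm.
The 1-cm UH is the DRH scaled by (10 mm)/d, so U_p = 149.1 × 10/15.01 = 99.3 L/s.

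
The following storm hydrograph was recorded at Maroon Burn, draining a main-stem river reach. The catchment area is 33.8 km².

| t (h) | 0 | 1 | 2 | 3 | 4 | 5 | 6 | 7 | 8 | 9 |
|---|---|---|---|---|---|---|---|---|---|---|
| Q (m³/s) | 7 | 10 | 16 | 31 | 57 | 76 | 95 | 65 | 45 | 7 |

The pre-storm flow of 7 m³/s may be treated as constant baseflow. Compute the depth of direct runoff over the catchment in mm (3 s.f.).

Direct runoff: 0.0, 3.0, 9.0, 24.0, 50.0, 69.0, 88.0, 58.0, 38.0, 0.0 m³/s; ΣQ_DR = 339.0 m³/s.
V = ΣQ_DR · Δt = 339.0 × 3600 s = 1.220 × 10^6 m³.
Over A = 33.8 km², depth = V / A = 36.1 mm.

d ≈ 36.1 mm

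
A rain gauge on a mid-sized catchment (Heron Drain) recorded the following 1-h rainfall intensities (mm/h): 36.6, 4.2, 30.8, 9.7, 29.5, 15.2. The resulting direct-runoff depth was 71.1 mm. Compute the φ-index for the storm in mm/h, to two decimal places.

φ ≈ 10.25 mm/h

Only the 4 blocks with intensity above φ contribute runoff: 36.6, 30.8, 29.5, 15.2 mm/h.
Σ(I−φ)·Δt = d  ⇒  (36.6+30.8+29.5+15.2 − 4φ)·1 = 71.1
φ = (112.1 − 71.1/1) / 4 = 10.25 mm/h.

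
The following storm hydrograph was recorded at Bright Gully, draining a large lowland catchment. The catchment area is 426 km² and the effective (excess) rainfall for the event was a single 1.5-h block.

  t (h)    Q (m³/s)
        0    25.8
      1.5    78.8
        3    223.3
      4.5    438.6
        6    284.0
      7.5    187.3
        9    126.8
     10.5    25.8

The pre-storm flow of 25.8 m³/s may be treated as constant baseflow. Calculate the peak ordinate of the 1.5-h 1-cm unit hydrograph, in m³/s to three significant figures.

U_p ≈ 275 m³/s

Direct runoff: 0.0, 53.0, 197.5, 412.8, 258.2, 161.5, 101.0, 0.0 m³/s; ΣQ_DR = 1184 m³/s, peak = 412.8 m³/s.
Runoff depth d = ΣQ_DR·Δt / A = 1184 × 5400 / (426 km²) = 15.01 mm.
The 1-cm UH is the DRH scaled by (10 mm)/d, so U_p = 412.8 × 10/15.01 = 275 m³/s.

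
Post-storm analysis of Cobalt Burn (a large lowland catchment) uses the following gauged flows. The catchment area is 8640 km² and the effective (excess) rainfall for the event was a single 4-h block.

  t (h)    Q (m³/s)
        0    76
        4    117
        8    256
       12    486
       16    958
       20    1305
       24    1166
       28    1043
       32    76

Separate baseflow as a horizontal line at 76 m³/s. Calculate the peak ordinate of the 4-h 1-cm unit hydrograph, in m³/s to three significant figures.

U_p ≈ 1540 m³/s

Direct runoff: 0.0, 41.0, 180.0, 410.0, 882.0, 1229.0, 1090.0, 967.0, 0.0 m³/s; ΣQ_DR = 4799 m³/s, peak = 1229.0 m³/s.
Runoff depth d = ΣQ_DR·Δt / A = 4799 × 14400 / (8640 km²) = 7.998 mm.
The 1-cm UH is the DRH scaled by (10 mm)/d, so U_p = 1229.0 × 10/7.998 = 1540 m³/s.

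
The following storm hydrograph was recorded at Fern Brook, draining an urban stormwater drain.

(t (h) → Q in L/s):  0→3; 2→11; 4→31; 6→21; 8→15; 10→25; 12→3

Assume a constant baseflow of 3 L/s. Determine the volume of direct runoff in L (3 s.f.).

V ≈ 6.34 × 10^5 L

Direct-runoff ordinates (Q − Q_b): 0.0, 8.0, 28.0, 18.0, 12.0, 22.0, 0.0 L/s.
ΣQ_DR = 88.00 L/s.
With Δt = 2 h = 7200 s, V = ΣQ_DR · Δt = 88.00 × 7200 = 6.34 × 10^5 L.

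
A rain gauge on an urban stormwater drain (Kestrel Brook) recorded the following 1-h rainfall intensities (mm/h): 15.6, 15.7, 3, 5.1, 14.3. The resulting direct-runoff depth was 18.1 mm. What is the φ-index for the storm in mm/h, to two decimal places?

φ ≈ 9.17 mm/h

Only the 3 blocks with intensity above φ contribute runoff: 15.6, 15.7, 14.3 mm/h.
Σ(I−φ)·Δt = d  ⇒  (15.6+15.7+14.3 − 3φ)·1 = 18.1
φ = (45.60 − 18.1/1) / 3 = 9.17 mm/h.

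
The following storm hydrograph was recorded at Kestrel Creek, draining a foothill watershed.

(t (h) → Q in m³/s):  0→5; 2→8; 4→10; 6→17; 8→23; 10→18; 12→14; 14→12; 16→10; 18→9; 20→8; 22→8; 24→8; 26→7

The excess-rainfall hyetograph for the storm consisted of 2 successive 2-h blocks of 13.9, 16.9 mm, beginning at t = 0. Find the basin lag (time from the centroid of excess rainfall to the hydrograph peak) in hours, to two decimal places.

t_L ≈ 5.90 h

Centroid of excess rainfall: t_c = Σ P_i·t̄_i / ΣP_i = 2.0974 h (block centres at 1, 3 h).
Hydrograph peak occurs at t = 8 h, so basin lag t_L = 8 − 2.0974 = 5.90 h.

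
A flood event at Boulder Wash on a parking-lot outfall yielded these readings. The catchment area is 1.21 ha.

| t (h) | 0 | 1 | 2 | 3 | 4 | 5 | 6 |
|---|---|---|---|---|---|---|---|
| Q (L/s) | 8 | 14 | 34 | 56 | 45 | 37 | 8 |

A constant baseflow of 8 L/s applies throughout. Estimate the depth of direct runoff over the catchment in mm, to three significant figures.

Direct runoff: 0.0, 6.0, 26.0, 48.0, 37.0, 29.0, 0.0 L/s; ΣQ_DR = 146.0 L/s.
V = ΣQ_DR · Δt = 146.0 × 3600 s = 5.256 × 10^5 L.
Over A = 1.21 ha, depth = V / A = 43.4 mm.

d ≈ 43.4 mm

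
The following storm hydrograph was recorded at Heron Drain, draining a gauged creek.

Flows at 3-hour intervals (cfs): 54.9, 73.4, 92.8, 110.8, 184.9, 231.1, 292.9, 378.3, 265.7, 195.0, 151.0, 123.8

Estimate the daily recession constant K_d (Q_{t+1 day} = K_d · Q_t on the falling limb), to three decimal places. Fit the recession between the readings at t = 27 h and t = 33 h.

K_d ≈ 0.162

Between t = 27 h and t = 33 h the flow falls from 195.0 to 123.8 cfs over 2×3 h = 6 h.
Per-interval ratio K = (123.8/195.0)^(1/2) = 0.7968; K_d = K^(24/3) = 0.162.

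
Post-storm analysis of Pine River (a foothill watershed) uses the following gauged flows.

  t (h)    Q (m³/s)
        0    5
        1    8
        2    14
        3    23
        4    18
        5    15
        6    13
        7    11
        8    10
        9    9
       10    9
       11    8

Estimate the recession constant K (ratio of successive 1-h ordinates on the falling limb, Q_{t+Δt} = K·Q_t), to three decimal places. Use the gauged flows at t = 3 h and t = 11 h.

Using the recession-limb readings at t = 3 h and t = 11 h: Q falls from 23 to 8 m³/s over 8 intervals.
K = (Q₂/Q₁)^(1/8) = (8/23)^(1/8) = 0.876.

K ≈ 0.876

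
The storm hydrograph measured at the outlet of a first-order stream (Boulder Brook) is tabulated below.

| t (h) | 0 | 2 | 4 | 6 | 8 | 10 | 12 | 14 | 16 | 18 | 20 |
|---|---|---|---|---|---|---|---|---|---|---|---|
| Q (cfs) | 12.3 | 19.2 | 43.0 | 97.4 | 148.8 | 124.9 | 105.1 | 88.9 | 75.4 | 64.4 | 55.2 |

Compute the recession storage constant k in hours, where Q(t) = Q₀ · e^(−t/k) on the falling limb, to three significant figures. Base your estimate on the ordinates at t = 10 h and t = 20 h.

On the falling limb, Q drops from 124.9 to 55.2 cfs between t = 10 h and t = 20 h (Δt = 10 h).
k = −Δt / ln(Q₂/Q₁) = −10 / ln(55.2/124.9) = 12.2 h.

k ≈ 12.2 h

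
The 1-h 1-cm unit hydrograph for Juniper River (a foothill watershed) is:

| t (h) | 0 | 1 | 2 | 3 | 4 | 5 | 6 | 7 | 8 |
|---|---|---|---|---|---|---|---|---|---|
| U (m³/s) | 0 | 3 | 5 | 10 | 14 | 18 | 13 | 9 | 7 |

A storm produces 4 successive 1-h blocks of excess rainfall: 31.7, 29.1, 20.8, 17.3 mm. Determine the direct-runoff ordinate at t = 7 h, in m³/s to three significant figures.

By discrete convolution, Q_j = Σ (P_i / 10 mm) · U_{j−i}.
At t = 7 h (j=7): Q = (31.7/10)·9 + (29.1/10)·13 + (20.8/10)·18 + (17.3/10)·14 = 128 m³/s.

Q ≈ 128 m³/s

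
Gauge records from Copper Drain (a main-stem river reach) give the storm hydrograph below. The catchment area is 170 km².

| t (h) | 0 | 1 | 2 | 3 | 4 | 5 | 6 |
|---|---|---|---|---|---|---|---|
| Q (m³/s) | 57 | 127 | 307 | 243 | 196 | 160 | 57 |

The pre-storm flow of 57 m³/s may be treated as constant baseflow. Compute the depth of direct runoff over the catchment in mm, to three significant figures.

Direct runoff: 0.0, 70.0, 250.0, 186.0, 139.0, 103.0, 0.0 m³/s; ΣQ_DR = 748.0 m³/s.
V = ΣQ_DR · Δt = 748.0 × 3600 s = 2.693 × 10^6 m³.
Over A = 170 km², depth = V / A = 15.8 mm.

d ≈ 15.8 mm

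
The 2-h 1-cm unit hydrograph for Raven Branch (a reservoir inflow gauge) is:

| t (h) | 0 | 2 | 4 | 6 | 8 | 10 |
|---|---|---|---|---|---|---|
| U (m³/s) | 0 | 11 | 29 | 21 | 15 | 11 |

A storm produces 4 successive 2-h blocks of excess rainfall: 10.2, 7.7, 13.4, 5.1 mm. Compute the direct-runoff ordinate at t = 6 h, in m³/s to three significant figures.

Q ≈ 58.5 m³/s

By discrete convolution, Q_j = Σ (P_i / 10 mm) · U_{j−i}.
At t = 6 h (j=3): Q = (10.2/10)·21 + (7.7/10)·29 + (13.4/10)·11 + (5.1/10)·0 = 58.5 m³/s.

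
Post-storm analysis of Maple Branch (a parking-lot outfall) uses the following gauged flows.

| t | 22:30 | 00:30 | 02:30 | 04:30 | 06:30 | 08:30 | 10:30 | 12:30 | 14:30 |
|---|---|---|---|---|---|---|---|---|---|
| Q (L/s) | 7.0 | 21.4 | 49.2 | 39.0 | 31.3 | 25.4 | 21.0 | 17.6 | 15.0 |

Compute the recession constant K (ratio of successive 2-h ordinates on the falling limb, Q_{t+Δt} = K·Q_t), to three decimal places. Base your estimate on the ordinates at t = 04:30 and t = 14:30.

Using the recession-limb readings at t = 04:30 and t = 14:30: Q falls from 39.0 to 15.0 L/s over 5 intervals.
K = (Q₂/Q₁)^(1/5) = (15.0/39.0)^(1/5) = 0.826.

K ≈ 0.826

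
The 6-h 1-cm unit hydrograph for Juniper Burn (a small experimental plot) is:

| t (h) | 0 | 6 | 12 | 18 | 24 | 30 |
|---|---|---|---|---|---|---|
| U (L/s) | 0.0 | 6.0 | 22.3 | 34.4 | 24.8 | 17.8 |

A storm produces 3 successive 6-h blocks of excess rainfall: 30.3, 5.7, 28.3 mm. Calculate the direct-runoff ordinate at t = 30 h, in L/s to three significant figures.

Q ≈ 165 L/s

By discrete convolution, Q_j = Σ (P_i / 10 mm) · U_{j−i}.
At t = 30 h (j=5): Q = (30.3/10)·17.8 + (5.7/10)·24.8 + (28.3/10)·34.4 = 165 L/s.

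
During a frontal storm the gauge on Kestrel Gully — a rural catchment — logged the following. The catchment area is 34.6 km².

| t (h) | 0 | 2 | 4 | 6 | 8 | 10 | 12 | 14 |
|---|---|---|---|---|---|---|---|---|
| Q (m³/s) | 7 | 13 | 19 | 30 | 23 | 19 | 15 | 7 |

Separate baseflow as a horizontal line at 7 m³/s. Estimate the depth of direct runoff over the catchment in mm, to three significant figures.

d ≈ 16.0 mm

Direct runoff: 0.0, 6.0, 12.0, 23.0, 16.0, 12.0, 8.0, 0.0 m³/s; ΣQ_DR = 77.00 m³/s.
V = ΣQ_DR · Δt = 77.00 × 7200 s = 5.544 × 10^5 m³.
Over A = 34.6 km², depth = V / A = 16.0 mm.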